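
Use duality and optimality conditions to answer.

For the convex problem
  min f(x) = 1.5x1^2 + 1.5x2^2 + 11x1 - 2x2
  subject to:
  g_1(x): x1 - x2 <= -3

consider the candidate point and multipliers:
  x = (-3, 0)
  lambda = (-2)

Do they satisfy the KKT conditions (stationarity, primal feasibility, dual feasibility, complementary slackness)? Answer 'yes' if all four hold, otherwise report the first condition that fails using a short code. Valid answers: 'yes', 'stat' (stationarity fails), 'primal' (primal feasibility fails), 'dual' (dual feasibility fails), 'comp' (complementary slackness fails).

Gradient of f: grad f(x) = Q x + c = (2, -2)
Constraint values g_i(x) = a_i^T x - b_i:
  g_1((-3, 0)) = 0
Stationarity residual: grad f(x) + sum_i lambda_i a_i = (0, 0)
  -> stationarity OK
Primal feasibility (all g_i <= 0): OK
Dual feasibility (all lambda_i >= 0): FAILS
Complementary slackness (lambda_i * g_i(x) = 0 for all i): OK

Verdict: the first failing condition is dual_feasibility -> dual.

dual


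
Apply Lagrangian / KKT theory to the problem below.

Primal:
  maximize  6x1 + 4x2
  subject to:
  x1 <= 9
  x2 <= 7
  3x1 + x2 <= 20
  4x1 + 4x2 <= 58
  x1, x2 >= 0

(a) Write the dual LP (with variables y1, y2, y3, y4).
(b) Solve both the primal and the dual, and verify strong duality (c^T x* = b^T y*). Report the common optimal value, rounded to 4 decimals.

The standard primal-dual pair for 'max c^T x s.t. A x <= b, x >= 0' is:
  Dual:  min b^T y  s.t.  A^T y >= c,  y >= 0.

So the dual LP is:
  minimize  9y1 + 7y2 + 20y3 + 58y4
  subject to:
    y1 + 3y3 + 4y4 >= 6
    y2 + y3 + 4y4 >= 4
    y1, y2, y3, y4 >= 0

Solving the primal: x* = (4.3333, 7).
  primal value c^T x* = 54.
Solving the dual: y* = (0, 2, 2, 0).
  dual value b^T y* = 54.
Strong duality: c^T x* = b^T y*. Confirmed.

54


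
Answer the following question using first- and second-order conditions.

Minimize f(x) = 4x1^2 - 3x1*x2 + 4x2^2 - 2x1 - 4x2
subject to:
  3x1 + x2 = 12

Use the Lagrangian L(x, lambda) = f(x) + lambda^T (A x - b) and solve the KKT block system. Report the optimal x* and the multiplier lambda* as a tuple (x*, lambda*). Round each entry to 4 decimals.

Form the Lagrangian:
  L(x, lambda) = (1/2) x^T Q x + c^T x + lambda^T (A x - b)
Stationarity (grad_x L = 0): Q x + c + A^T lambda = 0.
Primal feasibility: A x = b.

This gives the KKT block system:
  [ Q   A^T ] [ x     ]   [-c ]
  [ A    0  ] [ lambda ] = [ b ]

Solving the linear system:
  x*      = (3.2041, 2.3878)
  lambda* = (-5.4898)
  f(x*)   = 24.9592

x* = (3.2041, 2.3878), lambda* = (-5.4898)


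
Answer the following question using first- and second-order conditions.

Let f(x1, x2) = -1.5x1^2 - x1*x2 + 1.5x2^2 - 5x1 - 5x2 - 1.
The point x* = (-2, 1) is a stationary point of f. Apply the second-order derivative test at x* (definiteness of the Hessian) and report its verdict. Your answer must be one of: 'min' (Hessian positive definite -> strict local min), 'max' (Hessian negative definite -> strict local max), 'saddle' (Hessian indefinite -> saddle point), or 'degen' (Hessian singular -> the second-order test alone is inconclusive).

Compute the Hessian H = grad^2 f:
  H = [[-3, -1], [-1, 3]]
Verify stationarity: grad f(x*) = H x* + g = (0, 0).
Eigenvalues of H: -3.1623, 3.1623.
Eigenvalues have mixed signs, so H is indefinite -> x* is a saddle point.

saddle


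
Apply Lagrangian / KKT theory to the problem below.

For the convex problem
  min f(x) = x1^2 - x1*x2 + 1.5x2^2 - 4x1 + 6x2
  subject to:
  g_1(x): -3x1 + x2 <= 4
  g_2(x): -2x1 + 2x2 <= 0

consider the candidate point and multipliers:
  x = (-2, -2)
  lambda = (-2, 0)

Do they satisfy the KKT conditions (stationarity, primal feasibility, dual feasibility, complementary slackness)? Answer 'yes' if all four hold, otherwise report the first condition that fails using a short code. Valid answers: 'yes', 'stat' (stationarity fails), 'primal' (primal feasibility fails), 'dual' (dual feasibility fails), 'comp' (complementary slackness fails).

Gradient of f: grad f(x) = Q x + c = (-6, 2)
Constraint values g_i(x) = a_i^T x - b_i:
  g_1((-2, -2)) = 0
  g_2((-2, -2)) = 0
Stationarity residual: grad f(x) + sum_i lambda_i a_i = (0, 0)
  -> stationarity OK
Primal feasibility (all g_i <= 0): OK
Dual feasibility (all lambda_i >= 0): FAILS
Complementary slackness (lambda_i * g_i(x) = 0 for all i): OK

Verdict: the first failing condition is dual_feasibility -> dual.

dual


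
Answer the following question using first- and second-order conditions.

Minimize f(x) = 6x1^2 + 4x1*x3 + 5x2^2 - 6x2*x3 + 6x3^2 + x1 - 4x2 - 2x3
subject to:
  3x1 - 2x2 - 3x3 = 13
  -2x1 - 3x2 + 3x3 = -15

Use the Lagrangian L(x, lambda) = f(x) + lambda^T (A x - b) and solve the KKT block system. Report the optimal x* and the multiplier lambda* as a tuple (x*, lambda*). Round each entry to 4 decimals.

Form the Lagrangian:
  L(x, lambda) = (1/2) x^T Q x + c^T x + lambda^T (A x - b)
Stationarity (grad_x L = 0): Q x + c + A^T lambda = 0.
Primal feasibility: A x = b.

This gives the KKT block system:
  [ Q   A^T ] [ x     ]   [-c ]
  [ A    0  ] [ lambda ] = [ b ]

Solving the linear system:
  x*      = (2.4188, 0.8838, -2.5037)
  lambda* = (-1.5624, 7.6616)
  f(x*)   = 69.5634

x* = (2.4188, 0.8838, -2.5037), lambda* = (-1.5624, 7.6616)


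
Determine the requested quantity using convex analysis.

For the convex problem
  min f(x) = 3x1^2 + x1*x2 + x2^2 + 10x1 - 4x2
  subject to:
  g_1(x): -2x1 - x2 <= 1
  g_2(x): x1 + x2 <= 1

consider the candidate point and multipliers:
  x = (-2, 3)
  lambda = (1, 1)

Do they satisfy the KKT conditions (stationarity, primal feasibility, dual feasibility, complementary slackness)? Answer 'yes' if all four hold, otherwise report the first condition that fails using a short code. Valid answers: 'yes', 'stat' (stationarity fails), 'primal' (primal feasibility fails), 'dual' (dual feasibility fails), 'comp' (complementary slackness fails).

Gradient of f: grad f(x) = Q x + c = (1, 0)
Constraint values g_i(x) = a_i^T x - b_i:
  g_1((-2, 3)) = 0
  g_2((-2, 3)) = 0
Stationarity residual: grad f(x) + sum_i lambda_i a_i = (0, 0)
  -> stationarity OK
Primal feasibility (all g_i <= 0): OK
Dual feasibility (all lambda_i >= 0): OK
Complementary slackness (lambda_i * g_i(x) = 0 for all i): OK

Verdict: yes, KKT holds.

yes


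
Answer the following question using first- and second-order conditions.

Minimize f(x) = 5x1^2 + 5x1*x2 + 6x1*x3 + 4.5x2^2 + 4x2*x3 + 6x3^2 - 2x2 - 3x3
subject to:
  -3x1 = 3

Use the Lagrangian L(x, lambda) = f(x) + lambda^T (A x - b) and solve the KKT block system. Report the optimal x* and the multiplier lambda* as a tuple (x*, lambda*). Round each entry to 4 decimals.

Form the Lagrangian:
  L(x, lambda) = (1/2) x^T Q x + c^T x + lambda^T (A x - b)
Stationarity (grad_x L = 0): Q x + c + A^T lambda = 0.
Primal feasibility: A x = b.

This gives the KKT block system:
  [ Q   A^T ] [ x     ]   [-c ]
  [ A    0  ] [ lambda ] = [ b ]

Solving the linear system:
  x*      = (-1, 0.5217, 0.5761)
  lambda* = (-1.3116)
  f(x*)   = 0.5815

x* = (-1, 0.5217, 0.5761), lambda* = (-1.3116)


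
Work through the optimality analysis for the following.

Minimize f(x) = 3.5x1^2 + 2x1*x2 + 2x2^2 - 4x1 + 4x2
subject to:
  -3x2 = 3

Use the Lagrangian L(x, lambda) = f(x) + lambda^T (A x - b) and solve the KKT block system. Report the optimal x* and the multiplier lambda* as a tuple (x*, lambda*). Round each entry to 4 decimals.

Form the Lagrangian:
  L(x, lambda) = (1/2) x^T Q x + c^T x + lambda^T (A x - b)
Stationarity (grad_x L = 0): Q x + c + A^T lambda = 0.
Primal feasibility: A x = b.

This gives the KKT block system:
  [ Q   A^T ] [ x     ]   [-c ]
  [ A    0  ] [ lambda ] = [ b ]

Solving the linear system:
  x*      = (0.8571, -1)
  lambda* = (0.5714)
  f(x*)   = -4.5714

x* = (0.8571, -1), lambda* = (0.5714)


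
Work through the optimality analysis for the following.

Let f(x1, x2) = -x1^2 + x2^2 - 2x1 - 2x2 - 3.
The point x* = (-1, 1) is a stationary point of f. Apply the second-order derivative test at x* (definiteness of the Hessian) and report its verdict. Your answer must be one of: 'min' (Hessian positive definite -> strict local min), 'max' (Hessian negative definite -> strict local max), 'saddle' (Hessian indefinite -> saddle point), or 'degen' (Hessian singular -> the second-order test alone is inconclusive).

Compute the Hessian H = grad^2 f:
  H = [[-2, 0], [0, 2]]
Verify stationarity: grad f(x*) = H x* + g = (0, 0).
Eigenvalues of H: -2, 2.
Eigenvalues have mixed signs, so H is indefinite -> x* is a saddle point.

saddle


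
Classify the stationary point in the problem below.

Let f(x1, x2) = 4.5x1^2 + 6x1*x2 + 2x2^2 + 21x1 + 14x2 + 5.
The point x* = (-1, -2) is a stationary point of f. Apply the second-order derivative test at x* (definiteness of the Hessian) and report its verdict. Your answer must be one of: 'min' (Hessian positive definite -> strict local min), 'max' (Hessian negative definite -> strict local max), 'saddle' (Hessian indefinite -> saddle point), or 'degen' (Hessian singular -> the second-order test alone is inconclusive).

Compute the Hessian H = grad^2 f:
  H = [[9, 6], [6, 4]]
Verify stationarity: grad f(x*) = H x* + g = (0, 0).
Eigenvalues of H: 0, 13.
H has a zero eigenvalue (singular; positive semidefinite but not definite), so H is neither positive definite, negative definite, nor indefinite. The second-order test alone is inconclusive -> degen.
(Indeed, f is constant along the null direction of H through x*, so x* is not a strict local extremum.)

degen


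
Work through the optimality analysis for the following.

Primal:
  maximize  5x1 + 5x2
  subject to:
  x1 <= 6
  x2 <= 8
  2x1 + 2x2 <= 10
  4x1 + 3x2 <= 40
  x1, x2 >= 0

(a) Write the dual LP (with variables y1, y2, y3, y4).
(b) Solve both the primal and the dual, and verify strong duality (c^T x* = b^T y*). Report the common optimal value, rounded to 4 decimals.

The standard primal-dual pair for 'max c^T x s.t. A x <= b, x >= 0' is:
  Dual:  min b^T y  s.t.  A^T y >= c,  y >= 0.

So the dual LP is:
  minimize  6y1 + 8y2 + 10y3 + 40y4
  subject to:
    y1 + 2y3 + 4y4 >= 5
    y2 + 2y3 + 3y4 >= 5
    y1, y2, y3, y4 >= 0

Solving the primal: x* = (5, 0).
  primal value c^T x* = 25.
Solving the dual: y* = (0, 0, 2.5, 0).
  dual value b^T y* = 25.
Strong duality: c^T x* = b^T y*. Confirmed.

25


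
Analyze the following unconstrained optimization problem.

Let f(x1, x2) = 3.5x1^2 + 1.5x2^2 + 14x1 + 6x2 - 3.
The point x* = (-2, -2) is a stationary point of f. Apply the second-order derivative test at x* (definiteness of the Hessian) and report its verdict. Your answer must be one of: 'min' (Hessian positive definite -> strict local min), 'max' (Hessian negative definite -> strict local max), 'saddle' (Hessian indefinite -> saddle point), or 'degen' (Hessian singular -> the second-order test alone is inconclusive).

Compute the Hessian H = grad^2 f:
  H = [[7, 0], [0, 3]]
Verify stationarity: grad f(x*) = H x* + g = (0, 0).
Eigenvalues of H: 3, 7.
Both eigenvalues > 0, so H is positive definite -> x* is a strict local min.

min


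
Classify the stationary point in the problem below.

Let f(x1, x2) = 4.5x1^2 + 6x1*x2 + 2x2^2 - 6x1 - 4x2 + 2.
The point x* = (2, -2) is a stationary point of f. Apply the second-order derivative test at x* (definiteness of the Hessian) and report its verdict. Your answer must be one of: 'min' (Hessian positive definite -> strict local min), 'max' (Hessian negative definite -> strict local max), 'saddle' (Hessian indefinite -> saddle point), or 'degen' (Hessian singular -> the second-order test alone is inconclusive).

Compute the Hessian H = grad^2 f:
  H = [[9, 6], [6, 4]]
Verify stationarity: grad f(x*) = H x* + g = (0, 0).
Eigenvalues of H: 0, 13.
H has a zero eigenvalue (singular; positive semidefinite but not definite), so H is neither positive definite, negative definite, nor indefinite. The second-order test alone is inconclusive -> degen.
(Indeed, f is constant along the null direction of H through x*, so x* is not a strict local extremum.)

degen


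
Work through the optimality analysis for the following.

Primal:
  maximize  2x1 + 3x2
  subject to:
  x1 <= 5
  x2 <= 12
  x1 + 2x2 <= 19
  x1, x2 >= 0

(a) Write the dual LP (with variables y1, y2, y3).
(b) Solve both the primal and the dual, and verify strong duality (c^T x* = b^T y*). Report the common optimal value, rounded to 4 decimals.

The standard primal-dual pair for 'max c^T x s.t. A x <= b, x >= 0' is:
  Dual:  min b^T y  s.t.  A^T y >= c,  y >= 0.

So the dual LP is:
  minimize  5y1 + 12y2 + 19y3
  subject to:
    y1 + y3 >= 2
    y2 + 2y3 >= 3
    y1, y2, y3 >= 0

Solving the primal: x* = (5, 7).
  primal value c^T x* = 31.
Solving the dual: y* = (0.5, 0, 1.5).
  dual value b^T y* = 31.
Strong duality: c^T x* = b^T y*. Confirmed.

31


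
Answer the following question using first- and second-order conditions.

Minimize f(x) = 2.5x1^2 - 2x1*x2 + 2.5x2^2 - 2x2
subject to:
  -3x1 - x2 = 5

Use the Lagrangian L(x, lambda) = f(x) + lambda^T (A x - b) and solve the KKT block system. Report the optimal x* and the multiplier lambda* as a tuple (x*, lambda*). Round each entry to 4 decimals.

Form the Lagrangian:
  L(x, lambda) = (1/2) x^T Q x + c^T x + lambda^T (A x - b)
Stationarity (grad_x L = 0): Q x + c + A^T lambda = 0.
Primal feasibility: A x = b.

This gives the KKT block system:
  [ Q   A^T ] [ x     ]   [-c ]
  [ A    0  ] [ lambda ] = [ b ]

Solving the linear system:
  x*      = (-1.4677, -0.5968)
  lambda* = (-2.0484)
  f(x*)   = 5.7177

x* = (-1.4677, -0.5968), lambda* = (-2.0484)


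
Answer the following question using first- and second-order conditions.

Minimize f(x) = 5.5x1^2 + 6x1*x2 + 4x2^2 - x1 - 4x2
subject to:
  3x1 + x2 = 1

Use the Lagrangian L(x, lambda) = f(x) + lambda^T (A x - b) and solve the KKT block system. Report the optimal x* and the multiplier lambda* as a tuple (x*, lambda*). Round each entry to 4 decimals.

Form the Lagrangian:
  L(x, lambda) = (1/2) x^T Q x + c^T x + lambda^T (A x - b)
Stationarity (grad_x L = 0): Q x + c + A^T lambda = 0.
Primal feasibility: A x = b.

This gives the KKT block system:
  [ Q   A^T ] [ x     ]   [-c ]
  [ A    0  ] [ lambda ] = [ b ]

Solving the linear system:
  x*      = (0.1489, 0.5532)
  lambda* = (-1.3191)
  f(x*)   = -0.5213

x* = (0.1489, 0.5532), lambda* = (-1.3191)


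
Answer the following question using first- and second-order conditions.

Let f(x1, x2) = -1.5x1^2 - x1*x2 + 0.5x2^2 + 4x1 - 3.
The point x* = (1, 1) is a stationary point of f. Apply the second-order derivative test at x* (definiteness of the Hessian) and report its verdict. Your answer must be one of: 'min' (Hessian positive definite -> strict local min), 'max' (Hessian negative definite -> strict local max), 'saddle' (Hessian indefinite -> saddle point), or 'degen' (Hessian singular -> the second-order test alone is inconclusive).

Compute the Hessian H = grad^2 f:
  H = [[-3, -1], [-1, 1]]
Verify stationarity: grad f(x*) = H x* + g = (0, 0).
Eigenvalues of H: -3.2361, 1.2361.
Eigenvalues have mixed signs, so H is indefinite -> x* is a saddle point.

saddle


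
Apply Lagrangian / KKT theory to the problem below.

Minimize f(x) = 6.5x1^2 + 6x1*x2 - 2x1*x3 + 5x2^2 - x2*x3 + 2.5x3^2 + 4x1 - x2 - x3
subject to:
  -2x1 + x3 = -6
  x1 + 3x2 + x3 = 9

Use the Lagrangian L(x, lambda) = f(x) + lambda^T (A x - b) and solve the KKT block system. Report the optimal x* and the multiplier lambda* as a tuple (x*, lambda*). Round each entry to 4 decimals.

Form the Lagrangian:
  L(x, lambda) = (1/2) x^T Q x + c^T x + lambda^T (A x - b)
Stationarity (grad_x L = 0): Q x + c + A^T lambda = 0.
Primal feasibility: A x = b.

This gives the KKT block system:
  [ Q   A^T ] [ x     ]   [-c ]
  [ A    0  ] [ lambda ] = [ b ]

Solving the linear system:
  x*      = (3, 2, 0)
  lambda* = (21.3333, -12.3333)
  f(x*)   = 124.5

x* = (3, 2, 0), lambda* = (21.3333, -12.3333)


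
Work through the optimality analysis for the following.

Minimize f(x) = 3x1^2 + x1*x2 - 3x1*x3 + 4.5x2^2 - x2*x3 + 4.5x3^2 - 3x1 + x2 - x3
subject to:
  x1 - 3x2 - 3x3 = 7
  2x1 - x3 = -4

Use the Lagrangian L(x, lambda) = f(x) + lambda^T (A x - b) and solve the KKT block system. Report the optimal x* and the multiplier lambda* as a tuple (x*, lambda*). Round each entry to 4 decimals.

Form the Lagrangian:
  L(x, lambda) = (1/2) x^T Q x + c^T x + lambda^T (A x - b)
Stationarity (grad_x L = 0): Q x + c + A^T lambda = 0.
Primal feasibility: A x = b.

This gives the KKT block system:
  [ Q   A^T ] [ x     ]   [-c ]
  [ A    0  ] [ lambda ] = [ b ]

Solving the linear system:
  x*      = (-2.7657, -1.7238, -1.5314)
  lambda* = (-5.2495, 10.9867)
  f(x*)   = 44.399

x* = (-2.7657, -1.7238, -1.5314), lambda* = (-5.2495, 10.9867)


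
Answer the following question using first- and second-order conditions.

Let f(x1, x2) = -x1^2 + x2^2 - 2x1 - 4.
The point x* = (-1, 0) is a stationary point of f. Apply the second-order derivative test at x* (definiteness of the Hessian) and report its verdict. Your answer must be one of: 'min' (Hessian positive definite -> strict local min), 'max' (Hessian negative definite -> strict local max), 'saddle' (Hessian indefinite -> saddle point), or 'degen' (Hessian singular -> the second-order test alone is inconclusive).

Compute the Hessian H = grad^2 f:
  H = [[-2, 0], [0, 2]]
Verify stationarity: grad f(x*) = H x* + g = (0, 0).
Eigenvalues of H: -2, 2.
Eigenvalues have mixed signs, so H is indefinite -> x* is a saddle point.

saddle


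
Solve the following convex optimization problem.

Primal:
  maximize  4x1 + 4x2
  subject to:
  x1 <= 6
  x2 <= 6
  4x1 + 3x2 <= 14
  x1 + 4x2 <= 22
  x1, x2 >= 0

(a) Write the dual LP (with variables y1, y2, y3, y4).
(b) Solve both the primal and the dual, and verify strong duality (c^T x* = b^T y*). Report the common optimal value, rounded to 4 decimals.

The standard primal-dual pair for 'max c^T x s.t. A x <= b, x >= 0' is:
  Dual:  min b^T y  s.t.  A^T y >= c,  y >= 0.

So the dual LP is:
  minimize  6y1 + 6y2 + 14y3 + 22y4
  subject to:
    y1 + 4y3 + y4 >= 4
    y2 + 3y3 + 4y4 >= 4
    y1, y2, y3, y4 >= 0

Solving the primal: x* = (0, 4.6667).
  primal value c^T x* = 18.6667.
Solving the dual: y* = (0, 0, 1.3333, 0).
  dual value b^T y* = 18.6667.
Strong duality: c^T x* = b^T y*. Confirmed.

18.6667


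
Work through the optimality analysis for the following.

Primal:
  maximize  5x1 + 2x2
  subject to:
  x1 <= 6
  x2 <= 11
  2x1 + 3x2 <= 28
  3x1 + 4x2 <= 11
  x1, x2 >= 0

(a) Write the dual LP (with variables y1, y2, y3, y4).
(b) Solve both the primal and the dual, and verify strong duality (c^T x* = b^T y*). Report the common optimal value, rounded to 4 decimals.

The standard primal-dual pair for 'max c^T x s.t. A x <= b, x >= 0' is:
  Dual:  min b^T y  s.t.  A^T y >= c,  y >= 0.

So the dual LP is:
  minimize  6y1 + 11y2 + 28y3 + 11y4
  subject to:
    y1 + 2y3 + 3y4 >= 5
    y2 + 3y3 + 4y4 >= 2
    y1, y2, y3, y4 >= 0

Solving the primal: x* = (3.6667, 0).
  primal value c^T x* = 18.3333.
Solving the dual: y* = (0, 0, 0, 1.6667).
  dual value b^T y* = 18.3333.
Strong duality: c^T x* = b^T y*. Confirmed.

18.3333


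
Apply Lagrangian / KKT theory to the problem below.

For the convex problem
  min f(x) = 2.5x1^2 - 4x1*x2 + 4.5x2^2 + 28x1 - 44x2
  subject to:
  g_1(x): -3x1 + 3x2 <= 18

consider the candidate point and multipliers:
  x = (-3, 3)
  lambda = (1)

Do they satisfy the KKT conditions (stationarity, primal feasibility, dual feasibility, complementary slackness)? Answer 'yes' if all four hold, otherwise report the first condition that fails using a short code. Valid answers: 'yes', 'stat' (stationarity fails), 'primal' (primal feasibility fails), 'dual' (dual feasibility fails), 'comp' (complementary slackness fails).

Gradient of f: grad f(x) = Q x + c = (1, -5)
Constraint values g_i(x) = a_i^T x - b_i:
  g_1((-3, 3)) = 0
Stationarity residual: grad f(x) + sum_i lambda_i a_i = (-2, -2)
  -> stationarity FAILS
Primal feasibility (all g_i <= 0): OK
Dual feasibility (all lambda_i >= 0): OK
Complementary slackness (lambda_i * g_i(x) = 0 for all i): OK

Verdict: the first failing condition is stationarity -> stat.

stat


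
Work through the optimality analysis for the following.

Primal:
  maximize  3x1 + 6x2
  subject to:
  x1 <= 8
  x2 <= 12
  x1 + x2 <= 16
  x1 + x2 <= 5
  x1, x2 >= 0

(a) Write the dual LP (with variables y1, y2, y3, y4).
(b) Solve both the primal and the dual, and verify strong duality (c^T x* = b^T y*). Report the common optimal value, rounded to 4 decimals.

The standard primal-dual pair for 'max c^T x s.t. A x <= b, x >= 0' is:
  Dual:  min b^T y  s.t.  A^T y >= c,  y >= 0.

So the dual LP is:
  minimize  8y1 + 12y2 + 16y3 + 5y4
  subject to:
    y1 + y3 + y4 >= 3
    y2 + y3 + y4 >= 6
    y1, y2, y3, y4 >= 0

Solving the primal: x* = (0, 5).
  primal value c^T x* = 30.
Solving the dual: y* = (0, 0, 0, 6).
  dual value b^T y* = 30.
Strong duality: c^T x* = b^T y*. Confirmed.

30


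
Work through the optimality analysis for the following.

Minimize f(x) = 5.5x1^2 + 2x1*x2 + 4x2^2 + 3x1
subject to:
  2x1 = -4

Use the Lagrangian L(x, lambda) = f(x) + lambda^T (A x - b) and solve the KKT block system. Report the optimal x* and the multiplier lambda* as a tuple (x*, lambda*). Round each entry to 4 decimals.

Form the Lagrangian:
  L(x, lambda) = (1/2) x^T Q x + c^T x + lambda^T (A x - b)
Stationarity (grad_x L = 0): Q x + c + A^T lambda = 0.
Primal feasibility: A x = b.

This gives the KKT block system:
  [ Q   A^T ] [ x     ]   [-c ]
  [ A    0  ] [ lambda ] = [ b ]

Solving the linear system:
  x*      = (-2, 0.5)
  lambda* = (9)
  f(x*)   = 15

x* = (-2, 0.5), lambda* = (9)


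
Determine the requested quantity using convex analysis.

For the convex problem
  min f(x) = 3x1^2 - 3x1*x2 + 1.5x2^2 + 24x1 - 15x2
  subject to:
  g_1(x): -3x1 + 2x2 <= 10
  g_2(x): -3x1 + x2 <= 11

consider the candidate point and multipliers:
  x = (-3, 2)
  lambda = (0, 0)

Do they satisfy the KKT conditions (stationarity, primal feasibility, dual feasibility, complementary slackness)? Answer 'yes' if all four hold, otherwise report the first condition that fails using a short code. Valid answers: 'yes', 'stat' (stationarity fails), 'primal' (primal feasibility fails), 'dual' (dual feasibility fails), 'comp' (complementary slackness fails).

Gradient of f: grad f(x) = Q x + c = (0, 0)
Constraint values g_i(x) = a_i^T x - b_i:
  g_1((-3, 2)) = 3
  g_2((-3, 2)) = 0
Stationarity residual: grad f(x) + sum_i lambda_i a_i = (0, 0)
  -> stationarity OK
Primal feasibility (all g_i <= 0): FAILS
Dual feasibility (all lambda_i >= 0): OK
Complementary slackness (lambda_i * g_i(x) = 0 for all i): OK

Verdict: the first failing condition is primal_feasibility -> primal.

primal


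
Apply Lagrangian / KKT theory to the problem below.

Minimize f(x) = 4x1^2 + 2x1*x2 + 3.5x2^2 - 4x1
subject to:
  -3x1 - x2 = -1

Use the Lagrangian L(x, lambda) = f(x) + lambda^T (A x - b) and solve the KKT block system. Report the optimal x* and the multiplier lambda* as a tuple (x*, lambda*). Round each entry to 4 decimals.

Form the Lagrangian:
  L(x, lambda) = (1/2) x^T Q x + c^T x + lambda^T (A x - b)
Stationarity (grad_x L = 0): Q x + c + A^T lambda = 0.
Primal feasibility: A x = b.

This gives the KKT block system:
  [ Q   A^T ] [ x     ]   [-c ]
  [ A    0  ] [ lambda ] = [ b ]

Solving the linear system:
  x*      = (0.3898, -0.1695)
  lambda* = (-0.4068)
  f(x*)   = -0.9831

x* = (0.3898, -0.1695), lambda* = (-0.4068)


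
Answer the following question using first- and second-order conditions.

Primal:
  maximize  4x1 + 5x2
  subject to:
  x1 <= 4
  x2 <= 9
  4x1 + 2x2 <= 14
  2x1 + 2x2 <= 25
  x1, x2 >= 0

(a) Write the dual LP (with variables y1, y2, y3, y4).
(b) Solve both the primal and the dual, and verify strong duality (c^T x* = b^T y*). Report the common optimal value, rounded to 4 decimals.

The standard primal-dual pair for 'max c^T x s.t. A x <= b, x >= 0' is:
  Dual:  min b^T y  s.t.  A^T y >= c,  y >= 0.

So the dual LP is:
  minimize  4y1 + 9y2 + 14y3 + 25y4
  subject to:
    y1 + 4y3 + 2y4 >= 4
    y2 + 2y3 + 2y4 >= 5
    y1, y2, y3, y4 >= 0

Solving the primal: x* = (0, 7).
  primal value c^T x* = 35.
Solving the dual: y* = (0, 0, 2.5, 0).
  dual value b^T y* = 35.
Strong duality: c^T x* = b^T y*. Confirmed.

35


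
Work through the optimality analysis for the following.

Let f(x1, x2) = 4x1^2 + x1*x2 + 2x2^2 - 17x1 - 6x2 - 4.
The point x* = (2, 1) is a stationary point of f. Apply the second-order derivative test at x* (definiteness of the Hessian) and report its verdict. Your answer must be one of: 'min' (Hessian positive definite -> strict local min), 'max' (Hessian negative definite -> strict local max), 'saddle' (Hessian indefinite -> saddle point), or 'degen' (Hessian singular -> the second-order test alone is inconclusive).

Compute the Hessian H = grad^2 f:
  H = [[8, 1], [1, 4]]
Verify stationarity: grad f(x*) = H x* + g = (0, 0).
Eigenvalues of H: 3.7639, 8.2361.
Both eigenvalues > 0, so H is positive definite -> x* is a strict local min.

min


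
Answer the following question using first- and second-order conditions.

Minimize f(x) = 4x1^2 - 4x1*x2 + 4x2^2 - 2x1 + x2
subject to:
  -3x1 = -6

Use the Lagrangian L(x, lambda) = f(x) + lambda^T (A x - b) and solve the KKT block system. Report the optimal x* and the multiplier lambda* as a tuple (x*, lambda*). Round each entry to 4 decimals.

Form the Lagrangian:
  L(x, lambda) = (1/2) x^T Q x + c^T x + lambda^T (A x - b)
Stationarity (grad_x L = 0): Q x + c + A^T lambda = 0.
Primal feasibility: A x = b.

This gives the KKT block system:
  [ Q   A^T ] [ x     ]   [-c ]
  [ A    0  ] [ lambda ] = [ b ]

Solving the linear system:
  x*      = (2, 0.875)
  lambda* = (3.5)
  f(x*)   = 8.9375

x* = (2, 0.875), lambda* = (3.5)


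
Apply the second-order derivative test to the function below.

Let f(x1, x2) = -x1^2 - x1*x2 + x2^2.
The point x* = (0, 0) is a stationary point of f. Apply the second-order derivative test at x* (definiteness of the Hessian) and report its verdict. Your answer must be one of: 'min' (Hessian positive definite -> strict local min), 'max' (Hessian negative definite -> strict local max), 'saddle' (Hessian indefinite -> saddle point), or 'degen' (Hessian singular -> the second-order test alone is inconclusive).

Compute the Hessian H = grad^2 f:
  H = [[-2, -1], [-1, 2]]
Verify stationarity: grad f(x*) = H x* + g = (0, 0).
Eigenvalues of H: -2.2361, 2.2361.
Eigenvalues have mixed signs, so H is indefinite -> x* is a saddle point.

saddle


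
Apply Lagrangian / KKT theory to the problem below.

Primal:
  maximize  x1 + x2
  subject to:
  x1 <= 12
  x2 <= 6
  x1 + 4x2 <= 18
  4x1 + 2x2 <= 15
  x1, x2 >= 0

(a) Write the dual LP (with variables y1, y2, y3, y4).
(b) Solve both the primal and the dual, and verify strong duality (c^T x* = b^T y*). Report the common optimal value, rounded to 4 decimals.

The standard primal-dual pair for 'max c^T x s.t. A x <= b, x >= 0' is:
  Dual:  min b^T y  s.t.  A^T y >= c,  y >= 0.

So the dual LP is:
  minimize  12y1 + 6y2 + 18y3 + 15y4
  subject to:
    y1 + y3 + 4y4 >= 1
    y2 + 4y3 + 2y4 >= 1
    y1, y2, y3, y4 >= 0

Solving the primal: x* = (1.7143, 4.0714).
  primal value c^T x* = 5.7857.
Solving the dual: y* = (0, 0, 0.1429, 0.2143).
  dual value b^T y* = 5.7857.
Strong duality: c^T x* = b^T y*. Confirmed.

5.7857


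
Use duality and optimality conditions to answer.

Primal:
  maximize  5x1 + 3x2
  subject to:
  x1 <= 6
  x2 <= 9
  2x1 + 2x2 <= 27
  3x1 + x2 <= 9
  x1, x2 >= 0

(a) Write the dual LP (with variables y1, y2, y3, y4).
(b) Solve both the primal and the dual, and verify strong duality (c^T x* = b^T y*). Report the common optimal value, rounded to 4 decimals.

The standard primal-dual pair for 'max c^T x s.t. A x <= b, x >= 0' is:
  Dual:  min b^T y  s.t.  A^T y >= c,  y >= 0.

So the dual LP is:
  minimize  6y1 + 9y2 + 27y3 + 9y4
  subject to:
    y1 + 2y3 + 3y4 >= 5
    y2 + 2y3 + y4 >= 3
    y1, y2, y3, y4 >= 0

Solving the primal: x* = (0, 9).
  primal value c^T x* = 27.
Solving the dual: y* = (0, 1.3333, 0, 1.6667).
  dual value b^T y* = 27.
Strong duality: c^T x* = b^T y*. Confirmed.

27


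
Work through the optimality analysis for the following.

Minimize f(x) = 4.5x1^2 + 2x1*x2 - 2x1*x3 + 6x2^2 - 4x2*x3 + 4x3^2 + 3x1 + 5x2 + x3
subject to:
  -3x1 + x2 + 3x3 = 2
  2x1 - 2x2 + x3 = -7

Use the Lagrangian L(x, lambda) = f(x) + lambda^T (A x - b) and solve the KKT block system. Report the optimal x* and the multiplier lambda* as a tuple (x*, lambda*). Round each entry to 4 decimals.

Form the Lagrangian:
  L(x, lambda) = (1/2) x^T Q x + c^T x + lambda^T (A x - b)
Stationarity (grad_x L = 0): Q x + c + A^T lambda = 0.
Primal feasibility: A x = b.

This gives the KKT block system:
  [ Q   A^T ] [ x     ]   [-c ]
  [ A    0  ] [ lambda ] = [ b ]

Solving the linear system:
  x*      = (-2.1407, 0.5334, -1.6518)
  lambda* = (0.9153, 7.3209)
  f(x*)   = 22.0043

x* = (-2.1407, 0.5334, -1.6518), lambda* = (0.9153, 7.3209)


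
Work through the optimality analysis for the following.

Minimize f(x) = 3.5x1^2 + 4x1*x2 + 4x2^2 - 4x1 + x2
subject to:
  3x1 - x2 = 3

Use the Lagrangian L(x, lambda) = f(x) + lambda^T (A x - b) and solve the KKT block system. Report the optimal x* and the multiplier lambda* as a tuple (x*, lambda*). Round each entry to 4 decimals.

Form the Lagrangian:
  L(x, lambda) = (1/2) x^T Q x + c^T x + lambda^T (A x - b)
Stationarity (grad_x L = 0): Q x + c + A^T lambda = 0.
Primal feasibility: A x = b.

This gives the KKT block system:
  [ Q   A^T ] [ x     ]   [-c ]
  [ A    0  ] [ lambda ] = [ b ]

Solving the linear system:
  x*      = (0.8252, -0.5243)
  lambda* = (0.1068)
  f(x*)   = -2.0728

x* = (0.8252, -0.5243), lambda* = (0.1068)


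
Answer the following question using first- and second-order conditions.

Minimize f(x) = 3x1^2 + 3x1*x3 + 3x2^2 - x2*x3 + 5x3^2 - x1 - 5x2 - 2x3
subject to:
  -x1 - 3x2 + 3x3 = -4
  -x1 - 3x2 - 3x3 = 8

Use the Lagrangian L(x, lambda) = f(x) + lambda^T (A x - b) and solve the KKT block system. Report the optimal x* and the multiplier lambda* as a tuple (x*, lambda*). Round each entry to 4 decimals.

Form the Lagrangian:
  L(x, lambda) = (1/2) x^T Q x + c^T x + lambda^T (A x - b)
Stationarity (grad_x L = 0): Q x + c + A^T lambda = 0.
Primal feasibility: A x = b.

This gives the KKT block system:
  [ Q   A^T ] [ x     ]   [-c ]
  [ A    0  ] [ lambda ] = [ b ]

Solving the linear system:
  x*      = (0.7, -0.9, -2)
  lambda* = (1.7667, -4.5667)
  f(x*)   = 25.7

x* = (0.7, -0.9, -2), lambda* = (1.7667, -4.5667)


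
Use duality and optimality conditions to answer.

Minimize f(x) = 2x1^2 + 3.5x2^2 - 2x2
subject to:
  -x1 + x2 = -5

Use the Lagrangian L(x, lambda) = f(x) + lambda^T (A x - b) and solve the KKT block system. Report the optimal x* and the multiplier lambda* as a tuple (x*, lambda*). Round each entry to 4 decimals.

Form the Lagrangian:
  L(x, lambda) = (1/2) x^T Q x + c^T x + lambda^T (A x - b)
Stationarity (grad_x L = 0): Q x + c + A^T lambda = 0.
Primal feasibility: A x = b.

This gives the KKT block system:
  [ Q   A^T ] [ x     ]   [-c ]
  [ A    0  ] [ lambda ] = [ b ]

Solving the linear system:
  x*      = (3.3636, -1.6364)
  lambda* = (13.4545)
  f(x*)   = 35.2727

x* = (3.3636, -1.6364), lambda* = (13.4545)


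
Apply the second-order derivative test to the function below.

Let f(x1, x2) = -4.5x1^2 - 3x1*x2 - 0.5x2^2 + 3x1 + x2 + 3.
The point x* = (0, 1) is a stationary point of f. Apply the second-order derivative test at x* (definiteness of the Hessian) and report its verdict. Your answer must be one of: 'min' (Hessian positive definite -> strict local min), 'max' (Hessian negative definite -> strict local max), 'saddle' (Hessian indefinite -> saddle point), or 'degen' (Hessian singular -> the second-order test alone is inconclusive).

Compute the Hessian H = grad^2 f:
  H = [[-9, -3], [-3, -1]]
Verify stationarity: grad f(x*) = H x* + g = (0, 0).
Eigenvalues of H: -10, 0.
H has a zero eigenvalue (singular; negative semidefinite but not definite), so H is neither positive definite, negative definite, nor indefinite. The second-order test alone is inconclusive -> degen.
(Indeed, f is constant along the null direction of H through x*, so x* is not a strict local extremum.)

degen


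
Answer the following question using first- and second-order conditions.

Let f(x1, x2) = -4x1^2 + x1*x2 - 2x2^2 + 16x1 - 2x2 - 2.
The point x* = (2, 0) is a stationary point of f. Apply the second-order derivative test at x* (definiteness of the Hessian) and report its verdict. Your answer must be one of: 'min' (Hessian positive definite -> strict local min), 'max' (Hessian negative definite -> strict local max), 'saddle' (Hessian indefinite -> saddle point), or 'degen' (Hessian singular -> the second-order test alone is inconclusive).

Compute the Hessian H = grad^2 f:
  H = [[-8, 1], [1, -4]]
Verify stationarity: grad f(x*) = H x* + g = (0, 0).
Eigenvalues of H: -8.2361, -3.7639.
Both eigenvalues < 0, so H is negative definite -> x* is a strict local max.

max


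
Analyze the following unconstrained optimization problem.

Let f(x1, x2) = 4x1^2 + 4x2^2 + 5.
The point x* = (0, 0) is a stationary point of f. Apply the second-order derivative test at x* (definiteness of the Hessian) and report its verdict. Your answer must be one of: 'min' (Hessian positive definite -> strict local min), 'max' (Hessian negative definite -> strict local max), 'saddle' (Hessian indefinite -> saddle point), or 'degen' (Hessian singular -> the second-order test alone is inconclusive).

Compute the Hessian H = grad^2 f:
  H = [[8, 0], [0, 8]]
Verify stationarity: grad f(x*) = H x* + g = (0, 0).
Eigenvalues of H: 8, 8.
Both eigenvalues > 0, so H is positive definite -> x* is a strict local min.

min


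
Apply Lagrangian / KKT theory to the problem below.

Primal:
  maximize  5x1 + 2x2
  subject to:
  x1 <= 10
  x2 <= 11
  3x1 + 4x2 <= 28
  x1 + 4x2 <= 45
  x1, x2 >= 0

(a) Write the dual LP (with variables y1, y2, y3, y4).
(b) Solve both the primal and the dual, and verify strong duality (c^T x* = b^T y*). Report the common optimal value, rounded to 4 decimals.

The standard primal-dual pair for 'max c^T x s.t. A x <= b, x >= 0' is:
  Dual:  min b^T y  s.t.  A^T y >= c,  y >= 0.

So the dual LP is:
  minimize  10y1 + 11y2 + 28y3 + 45y4
  subject to:
    y1 + 3y3 + y4 >= 5
    y2 + 4y3 + 4y4 >= 2
    y1, y2, y3, y4 >= 0

Solving the primal: x* = (9.3333, 0).
  primal value c^T x* = 46.6667.
Solving the dual: y* = (0, 0, 1.6667, 0).
  dual value b^T y* = 46.6667.
Strong duality: c^T x* = b^T y*. Confirmed.

46.6667


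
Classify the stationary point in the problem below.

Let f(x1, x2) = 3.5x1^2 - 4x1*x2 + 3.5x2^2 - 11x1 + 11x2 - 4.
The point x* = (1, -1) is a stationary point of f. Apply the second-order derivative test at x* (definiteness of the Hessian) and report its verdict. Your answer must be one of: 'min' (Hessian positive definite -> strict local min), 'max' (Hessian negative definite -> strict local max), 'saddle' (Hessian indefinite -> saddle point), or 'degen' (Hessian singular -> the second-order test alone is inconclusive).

Compute the Hessian H = grad^2 f:
  H = [[7, -4], [-4, 7]]
Verify stationarity: grad f(x*) = H x* + g = (0, 0).
Eigenvalues of H: 3, 11.
Both eigenvalues > 0, so H is positive definite -> x* is a strict local min.

min


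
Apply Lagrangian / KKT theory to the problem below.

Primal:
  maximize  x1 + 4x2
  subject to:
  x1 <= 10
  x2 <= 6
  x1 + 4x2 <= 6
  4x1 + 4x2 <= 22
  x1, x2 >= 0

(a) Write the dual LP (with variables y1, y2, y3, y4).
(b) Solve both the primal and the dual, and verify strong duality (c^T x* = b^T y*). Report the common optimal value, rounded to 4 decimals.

The standard primal-dual pair for 'max c^T x s.t. A x <= b, x >= 0' is:
  Dual:  min b^T y  s.t.  A^T y >= c,  y >= 0.

So the dual LP is:
  minimize  10y1 + 6y2 + 6y3 + 22y4
  subject to:
    y1 + y3 + 4y4 >= 1
    y2 + 4y3 + 4y4 >= 4
    y1, y2, y3, y4 >= 0

Solving the primal: x* = (5.3333, 0.1667).
  primal value c^T x* = 6.
Solving the dual: y* = (0, 0, 1, 0).
  dual value b^T y* = 6.
Strong duality: c^T x* = b^T y*. Confirmed.

6


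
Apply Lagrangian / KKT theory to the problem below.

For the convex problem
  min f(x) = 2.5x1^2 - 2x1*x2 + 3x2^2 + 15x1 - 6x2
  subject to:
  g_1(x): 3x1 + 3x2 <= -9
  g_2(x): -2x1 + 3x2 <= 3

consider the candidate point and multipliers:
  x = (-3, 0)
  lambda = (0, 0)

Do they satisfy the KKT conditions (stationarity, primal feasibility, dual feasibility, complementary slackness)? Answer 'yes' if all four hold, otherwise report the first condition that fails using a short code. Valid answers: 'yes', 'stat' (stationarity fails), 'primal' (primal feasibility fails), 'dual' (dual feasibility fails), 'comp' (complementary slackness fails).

Gradient of f: grad f(x) = Q x + c = (0, 0)
Constraint values g_i(x) = a_i^T x - b_i:
  g_1((-3, 0)) = 0
  g_2((-3, 0)) = 3
Stationarity residual: grad f(x) + sum_i lambda_i a_i = (0, 0)
  -> stationarity OK
Primal feasibility (all g_i <= 0): FAILS
Dual feasibility (all lambda_i >= 0): OK
Complementary slackness (lambda_i * g_i(x) = 0 for all i): OK

Verdict: the first failing condition is primal_feasibility -> primal.

primal


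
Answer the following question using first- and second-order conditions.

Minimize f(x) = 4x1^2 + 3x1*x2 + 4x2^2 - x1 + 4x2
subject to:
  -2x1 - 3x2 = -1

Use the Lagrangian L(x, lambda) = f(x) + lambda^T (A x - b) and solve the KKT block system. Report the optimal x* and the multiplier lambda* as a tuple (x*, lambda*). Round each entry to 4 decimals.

Form the Lagrangian:
  L(x, lambda) = (1/2) x^T Q x + c^T x + lambda^T (A x - b)
Stationarity (grad_x L = 0): Q x + c + A^T lambda = 0.
Primal feasibility: A x = b.

This gives the KKT block system:
  [ Q   A^T ] [ x     ]   [-c ]
  [ A    0  ] [ lambda ] = [ b ]

Solving the linear system:
  x*      = (0.5882, -0.0588)
  lambda* = (1.7647)
  f(x*)   = 0.4706

x* = (0.5882, -0.0588), lambda* = (1.7647)


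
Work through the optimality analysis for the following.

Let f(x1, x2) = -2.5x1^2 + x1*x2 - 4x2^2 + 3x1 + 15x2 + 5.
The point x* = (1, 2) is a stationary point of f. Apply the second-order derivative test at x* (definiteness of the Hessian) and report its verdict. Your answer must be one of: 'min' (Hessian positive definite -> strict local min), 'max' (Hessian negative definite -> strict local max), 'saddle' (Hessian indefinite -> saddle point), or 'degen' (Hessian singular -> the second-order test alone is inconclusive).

Compute the Hessian H = grad^2 f:
  H = [[-5, 1], [1, -8]]
Verify stationarity: grad f(x*) = H x* + g = (0, 0).
Eigenvalues of H: -8.3028, -4.6972.
Both eigenvalues < 0, so H is negative definite -> x* is a strict local max.

max


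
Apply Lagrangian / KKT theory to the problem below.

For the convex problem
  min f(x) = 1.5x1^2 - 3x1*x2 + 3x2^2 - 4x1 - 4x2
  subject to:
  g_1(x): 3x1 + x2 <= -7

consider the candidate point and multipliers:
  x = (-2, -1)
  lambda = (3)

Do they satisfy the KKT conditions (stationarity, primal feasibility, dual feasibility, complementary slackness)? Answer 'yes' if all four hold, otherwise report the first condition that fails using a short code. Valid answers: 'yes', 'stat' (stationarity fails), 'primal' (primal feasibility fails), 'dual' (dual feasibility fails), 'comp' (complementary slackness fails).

Gradient of f: grad f(x) = Q x + c = (-7, -4)
Constraint values g_i(x) = a_i^T x - b_i:
  g_1((-2, -1)) = 0
Stationarity residual: grad f(x) + sum_i lambda_i a_i = (2, -1)
  -> stationarity FAILS
Primal feasibility (all g_i <= 0): OK
Dual feasibility (all lambda_i >= 0): OK
Complementary slackness (lambda_i * g_i(x) = 0 for all i): OK

Verdict: the first failing condition is stationarity -> stat.

stat


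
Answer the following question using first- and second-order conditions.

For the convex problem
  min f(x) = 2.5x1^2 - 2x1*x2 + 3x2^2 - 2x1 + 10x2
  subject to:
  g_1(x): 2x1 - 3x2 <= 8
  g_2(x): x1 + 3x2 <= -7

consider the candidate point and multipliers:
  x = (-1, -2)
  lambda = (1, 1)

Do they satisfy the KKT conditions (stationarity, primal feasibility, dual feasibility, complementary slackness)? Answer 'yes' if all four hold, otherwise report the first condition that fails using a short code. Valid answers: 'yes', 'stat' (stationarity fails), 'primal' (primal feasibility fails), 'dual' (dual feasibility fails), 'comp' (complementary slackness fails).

Gradient of f: grad f(x) = Q x + c = (-3, 0)
Constraint values g_i(x) = a_i^T x - b_i:
  g_1((-1, -2)) = -4
  g_2((-1, -2)) = 0
Stationarity residual: grad f(x) + sum_i lambda_i a_i = (0, 0)
  -> stationarity OK
Primal feasibility (all g_i <= 0): OK
Dual feasibility (all lambda_i >= 0): OK
Complementary slackness (lambda_i * g_i(x) = 0 for all i): FAILS

Verdict: the first failing condition is complementary_slackness -> comp.

comp
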